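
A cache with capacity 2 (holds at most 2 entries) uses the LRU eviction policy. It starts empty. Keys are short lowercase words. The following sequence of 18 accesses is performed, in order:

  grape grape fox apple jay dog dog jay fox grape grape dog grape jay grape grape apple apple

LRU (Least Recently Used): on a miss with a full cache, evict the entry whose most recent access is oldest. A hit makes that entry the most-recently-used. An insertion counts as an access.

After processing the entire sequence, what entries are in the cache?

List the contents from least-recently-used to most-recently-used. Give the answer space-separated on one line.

Answer: grape apple

Derivation:
LRU simulation (capacity=2):
  1. access grape: MISS. Cache (LRU->MRU): [grape]
  2. access grape: HIT. Cache (LRU->MRU): [grape]
  3. access fox: MISS. Cache (LRU->MRU): [grape fox]
  4. access apple: MISS, evict grape. Cache (LRU->MRU): [fox apple]
  5. access jay: MISS, evict fox. Cache (LRU->MRU): [apple jay]
  6. access dog: MISS, evict apple. Cache (LRU->MRU): [jay dog]
  7. access dog: HIT. Cache (LRU->MRU): [jay dog]
  8. access jay: HIT. Cache (LRU->MRU): [dog jay]
  9. access fox: MISS, evict dog. Cache (LRU->MRU): [jay fox]
  10. access grape: MISS, evict jay. Cache (LRU->MRU): [fox grape]
  11. access grape: HIT. Cache (LRU->MRU): [fox grape]
  12. access dog: MISS, evict fox. Cache (LRU->MRU): [grape dog]
  13. access grape: HIT. Cache (LRU->MRU): [dog grape]
  14. access jay: MISS, evict dog. Cache (LRU->MRU): [grape jay]
  15. access grape: HIT. Cache (LRU->MRU): [jay grape]
  16. access grape: HIT. Cache (LRU->MRU): [jay grape]
  17. access apple: MISS, evict jay. Cache (LRU->MRU): [grape apple]
  18. access apple: HIT. Cache (LRU->MRU): [grape apple]
Total: 8 hits, 10 misses, 8 evictions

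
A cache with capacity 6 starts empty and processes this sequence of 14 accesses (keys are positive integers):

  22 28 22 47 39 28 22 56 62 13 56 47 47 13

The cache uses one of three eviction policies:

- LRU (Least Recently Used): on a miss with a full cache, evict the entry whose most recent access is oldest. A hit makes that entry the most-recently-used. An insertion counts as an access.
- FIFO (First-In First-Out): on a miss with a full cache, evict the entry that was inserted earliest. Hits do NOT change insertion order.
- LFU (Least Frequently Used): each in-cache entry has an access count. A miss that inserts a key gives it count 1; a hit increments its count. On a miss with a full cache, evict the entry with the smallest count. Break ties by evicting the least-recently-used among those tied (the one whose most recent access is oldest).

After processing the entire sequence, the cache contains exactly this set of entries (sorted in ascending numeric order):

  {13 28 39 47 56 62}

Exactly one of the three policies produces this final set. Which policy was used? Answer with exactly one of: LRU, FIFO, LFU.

Simulating under each policy and comparing final sets:
  LRU: final set = {13 22 28 47 56 62} -> differs
  FIFO: final set = {13 28 39 47 56 62} -> MATCHES target
  LFU: final set = {13 22 28 47 56 62} -> differs
Only FIFO produces the target set.

Answer: FIFO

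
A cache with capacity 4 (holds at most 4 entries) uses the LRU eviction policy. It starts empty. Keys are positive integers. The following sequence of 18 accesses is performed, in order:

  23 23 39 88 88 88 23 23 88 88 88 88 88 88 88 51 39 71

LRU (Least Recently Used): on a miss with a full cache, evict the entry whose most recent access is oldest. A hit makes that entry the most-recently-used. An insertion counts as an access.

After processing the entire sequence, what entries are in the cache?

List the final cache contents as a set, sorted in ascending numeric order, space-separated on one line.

Answer: 39 51 71 88

Derivation:
LRU simulation (capacity=4):
  1. access 23: MISS. Cache (LRU->MRU): [23]
  2. access 23: HIT. Cache (LRU->MRU): [23]
  3. access 39: MISS. Cache (LRU->MRU): [23 39]
  4. access 88: MISS. Cache (LRU->MRU): [23 39 88]
  5. access 88: HIT. Cache (LRU->MRU): [23 39 88]
  6. access 88: HIT. Cache (LRU->MRU): [23 39 88]
  7. access 23: HIT. Cache (LRU->MRU): [39 88 23]
  8. access 23: HIT. Cache (LRU->MRU): [39 88 23]
  9. access 88: HIT. Cache (LRU->MRU): [39 23 88]
  10. access 88: HIT. Cache (LRU->MRU): [39 23 88]
  11. access 88: HIT. Cache (LRU->MRU): [39 23 88]
  12. access 88: HIT. Cache (LRU->MRU): [39 23 88]
  13. access 88: HIT. Cache (LRU->MRU): [39 23 88]
  14. access 88: HIT. Cache (LRU->MRU): [39 23 88]
  15. access 88: HIT. Cache (LRU->MRU): [39 23 88]
  16. access 51: MISS. Cache (LRU->MRU): [39 23 88 51]
  17. access 39: HIT. Cache (LRU->MRU): [23 88 51 39]
  18. access 71: MISS, evict 23. Cache (LRU->MRU): [88 51 39 71]
Total: 13 hits, 5 misses, 1 evictions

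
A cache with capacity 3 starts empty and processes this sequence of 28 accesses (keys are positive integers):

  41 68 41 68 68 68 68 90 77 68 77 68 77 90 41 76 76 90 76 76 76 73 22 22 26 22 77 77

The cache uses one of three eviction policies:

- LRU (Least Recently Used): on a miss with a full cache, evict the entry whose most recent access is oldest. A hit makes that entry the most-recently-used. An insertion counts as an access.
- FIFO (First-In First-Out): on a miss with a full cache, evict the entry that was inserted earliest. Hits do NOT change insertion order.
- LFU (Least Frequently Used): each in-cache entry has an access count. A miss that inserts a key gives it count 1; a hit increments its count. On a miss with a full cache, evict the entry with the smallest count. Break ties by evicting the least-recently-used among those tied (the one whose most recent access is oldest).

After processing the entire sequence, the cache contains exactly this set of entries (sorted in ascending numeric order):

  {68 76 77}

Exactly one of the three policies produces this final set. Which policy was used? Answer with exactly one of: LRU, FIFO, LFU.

Simulating under each policy and comparing final sets:
  LRU: final set = {22 26 77} -> differs
  FIFO: final set = {22 26 77} -> differs
  LFU: final set = {68 76 77} -> MATCHES target
Only LFU produces the target set.

Answer: LFU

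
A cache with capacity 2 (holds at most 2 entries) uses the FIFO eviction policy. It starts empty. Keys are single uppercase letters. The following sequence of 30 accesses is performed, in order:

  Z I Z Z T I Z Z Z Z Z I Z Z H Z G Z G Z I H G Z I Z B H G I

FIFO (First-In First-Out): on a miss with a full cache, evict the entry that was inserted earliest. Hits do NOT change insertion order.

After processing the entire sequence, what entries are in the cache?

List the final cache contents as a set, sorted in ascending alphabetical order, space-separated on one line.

Answer: G I

Derivation:
FIFO simulation (capacity=2):
  1. access Z: MISS. Cache (old->new): [Z]
  2. access I: MISS. Cache (old->new): [Z I]
  3. access Z: HIT. Cache (old->new): [Z I]
  4. access Z: HIT. Cache (old->new): [Z I]
  5. access T: MISS, evict Z. Cache (old->new): [I T]
  6. access I: HIT. Cache (old->new): [I T]
  7. access Z: MISS, evict I. Cache (old->new): [T Z]
  8. access Z: HIT. Cache (old->new): [T Z]
  9. access Z: HIT. Cache (old->new): [T Z]
  10. access Z: HIT. Cache (old->new): [T Z]
  11. access Z: HIT. Cache (old->new): [T Z]
  12. access I: MISS, evict T. Cache (old->new): [Z I]
  13. access Z: HIT. Cache (old->new): [Z I]
  14. access Z: HIT. Cache (old->new): [Z I]
  15. access H: MISS, evict Z. Cache (old->new): [I H]
  16. access Z: MISS, evict I. Cache (old->new): [H Z]
  17. access G: MISS, evict H. Cache (old->new): [Z G]
  18. access Z: HIT. Cache (old->new): [Z G]
  19. access G: HIT. Cache (old->new): [Z G]
  20. access Z: HIT. Cache (old->new): [Z G]
  21. access I: MISS, evict Z. Cache (old->new): [G I]
  22. access H: MISS, evict G. Cache (old->new): [I H]
  23. access G: MISS, evict I. Cache (old->new): [H G]
  24. access Z: MISS, evict H. Cache (old->new): [G Z]
  25. access I: MISS, evict G. Cache (old->new): [Z I]
  26. access Z: HIT. Cache (old->new): [Z I]
  27. access B: MISS, evict Z. Cache (old->new): [I B]
  28. access H: MISS, evict I. Cache (old->new): [B H]
  29. access G: MISS, evict B. Cache (old->new): [H G]
  30. access I: MISS, evict H. Cache (old->new): [G I]
Total: 13 hits, 17 misses, 15 evictions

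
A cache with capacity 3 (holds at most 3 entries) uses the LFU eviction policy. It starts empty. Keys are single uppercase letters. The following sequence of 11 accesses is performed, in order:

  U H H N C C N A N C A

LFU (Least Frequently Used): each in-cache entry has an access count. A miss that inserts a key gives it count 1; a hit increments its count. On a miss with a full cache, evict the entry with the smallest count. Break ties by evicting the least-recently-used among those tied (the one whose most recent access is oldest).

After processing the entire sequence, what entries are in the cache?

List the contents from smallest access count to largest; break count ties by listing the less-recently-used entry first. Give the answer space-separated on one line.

Answer: A N C

Derivation:
LFU simulation (capacity=3):
  1. access U: MISS. Cache: [U(c=1)]
  2. access H: MISS. Cache: [U(c=1) H(c=1)]
  3. access H: HIT, count now 2. Cache: [U(c=1) H(c=2)]
  4. access N: MISS. Cache: [U(c=1) N(c=1) H(c=2)]
  5. access C: MISS, evict U(c=1). Cache: [N(c=1) C(c=1) H(c=2)]
  6. access C: HIT, count now 2. Cache: [N(c=1) H(c=2) C(c=2)]
  7. access N: HIT, count now 2. Cache: [H(c=2) C(c=2) N(c=2)]
  8. access A: MISS, evict H(c=2). Cache: [A(c=1) C(c=2) N(c=2)]
  9. access N: HIT, count now 3. Cache: [A(c=1) C(c=2) N(c=3)]
  10. access C: HIT, count now 3. Cache: [A(c=1) N(c=3) C(c=3)]
  11. access A: HIT, count now 2. Cache: [A(c=2) N(c=3) C(c=3)]
Total: 6 hits, 5 misses, 2 evictions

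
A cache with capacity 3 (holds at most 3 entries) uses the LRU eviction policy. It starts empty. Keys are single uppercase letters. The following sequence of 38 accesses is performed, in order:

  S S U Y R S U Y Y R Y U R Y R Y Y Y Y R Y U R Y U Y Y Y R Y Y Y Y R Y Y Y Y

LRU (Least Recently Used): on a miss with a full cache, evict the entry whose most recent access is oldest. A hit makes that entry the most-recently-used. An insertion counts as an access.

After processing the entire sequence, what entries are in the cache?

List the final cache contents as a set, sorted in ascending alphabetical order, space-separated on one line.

LRU simulation (capacity=3):
  1. access S: MISS. Cache (LRU->MRU): [S]
  2. access S: HIT. Cache (LRU->MRU): [S]
  3. access U: MISS. Cache (LRU->MRU): [S U]
  4. access Y: MISS. Cache (LRU->MRU): [S U Y]
  5. access R: MISS, evict S. Cache (LRU->MRU): [U Y R]
  6. access S: MISS, evict U. Cache (LRU->MRU): [Y R S]
  7. access U: MISS, evict Y. Cache (LRU->MRU): [R S U]
  8. access Y: MISS, evict R. Cache (LRU->MRU): [S U Y]
  9. access Y: HIT. Cache (LRU->MRU): [S U Y]
  10. access R: MISS, evict S. Cache (LRU->MRU): [U Y R]
  11. access Y: HIT. Cache (LRU->MRU): [U R Y]
  12. access U: HIT. Cache (LRU->MRU): [R Y U]
  13. access R: HIT. Cache (LRU->MRU): [Y U R]
  14. access Y: HIT. Cache (LRU->MRU): [U R Y]
  15. access R: HIT. Cache (LRU->MRU): [U Y R]
  16. access Y: HIT. Cache (LRU->MRU): [U R Y]
  17. access Y: HIT. Cache (LRU->MRU): [U R Y]
  18. access Y: HIT. Cache (LRU->MRU): [U R Y]
  19. access Y: HIT. Cache (LRU->MRU): [U R Y]
  20. access R: HIT. Cache (LRU->MRU): [U Y R]
  21. access Y: HIT. Cache (LRU->MRU): [U R Y]
  22. access U: HIT. Cache (LRU->MRU): [R Y U]
  23. access R: HIT. Cache (LRU->MRU): [Y U R]
  24. access Y: HIT. Cache (LRU->MRU): [U R Y]
  25. access U: HIT. Cache (LRU->MRU): [R Y U]
  26. access Y: HIT. Cache (LRU->MRU): [R U Y]
  27. access Y: HIT. Cache (LRU->MRU): [R U Y]
  28. access Y: HIT. Cache (LRU->MRU): [R U Y]
  29. access R: HIT. Cache (LRU->MRU): [U Y R]
  30. access Y: HIT. Cache (LRU->MRU): [U R Y]
  31. access Y: HIT. Cache (LRU->MRU): [U R Y]
  32. access Y: HIT. Cache (LRU->MRU): [U R Y]
  33. access Y: HIT. Cache (LRU->MRU): [U R Y]
  34. access R: HIT. Cache (LRU->MRU): [U Y R]
  35. access Y: HIT. Cache (LRU->MRU): [U R Y]
  36. access Y: HIT. Cache (LRU->MRU): [U R Y]
  37. access Y: HIT. Cache (LRU->MRU): [U R Y]
  38. access Y: HIT. Cache (LRU->MRU): [U R Y]
Total: 30 hits, 8 misses, 5 evictions

Answer: R U Y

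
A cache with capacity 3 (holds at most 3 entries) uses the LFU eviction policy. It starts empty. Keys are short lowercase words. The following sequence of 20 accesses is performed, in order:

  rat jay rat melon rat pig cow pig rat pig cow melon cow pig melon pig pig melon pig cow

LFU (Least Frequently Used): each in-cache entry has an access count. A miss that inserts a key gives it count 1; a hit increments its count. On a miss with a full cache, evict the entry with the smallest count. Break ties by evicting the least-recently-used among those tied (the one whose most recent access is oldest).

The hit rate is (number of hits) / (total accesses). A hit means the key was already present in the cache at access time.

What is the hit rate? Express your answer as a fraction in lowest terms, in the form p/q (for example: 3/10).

LFU simulation (capacity=3):
  1. access rat: MISS. Cache: [rat(c=1)]
  2. access jay: MISS. Cache: [rat(c=1) jay(c=1)]
  3. access rat: HIT, count now 2. Cache: [jay(c=1) rat(c=2)]
  4. access melon: MISS. Cache: [jay(c=1) melon(c=1) rat(c=2)]
  5. access rat: HIT, count now 3. Cache: [jay(c=1) melon(c=1) rat(c=3)]
  6. access pig: MISS, evict jay(c=1). Cache: [melon(c=1) pig(c=1) rat(c=3)]
  7. access cow: MISS, evict melon(c=1). Cache: [pig(c=1) cow(c=1) rat(c=3)]
  8. access pig: HIT, count now 2. Cache: [cow(c=1) pig(c=2) rat(c=3)]
  9. access rat: HIT, count now 4. Cache: [cow(c=1) pig(c=2) rat(c=4)]
  10. access pig: HIT, count now 3. Cache: [cow(c=1) pig(c=3) rat(c=4)]
  11. access cow: HIT, count now 2. Cache: [cow(c=2) pig(c=3) rat(c=4)]
  12. access melon: MISS, evict cow(c=2). Cache: [melon(c=1) pig(c=3) rat(c=4)]
  13. access cow: MISS, evict melon(c=1). Cache: [cow(c=1) pig(c=3) rat(c=4)]
  14. access pig: HIT, count now 4. Cache: [cow(c=1) rat(c=4) pig(c=4)]
  15. access melon: MISS, evict cow(c=1). Cache: [melon(c=1) rat(c=4) pig(c=4)]
  16. access pig: HIT, count now 5. Cache: [melon(c=1) rat(c=4) pig(c=5)]
  17. access pig: HIT, count now 6. Cache: [melon(c=1) rat(c=4) pig(c=6)]
  18. access melon: HIT, count now 2. Cache: [melon(c=2) rat(c=4) pig(c=6)]
  19. access pig: HIT, count now 7. Cache: [melon(c=2) rat(c=4) pig(c=7)]
  20. access cow: MISS, evict melon(c=2). Cache: [cow(c=1) rat(c=4) pig(c=7)]
Total: 11 hits, 9 misses, 6 evictions

Hit rate = 11/20

Answer: 11/20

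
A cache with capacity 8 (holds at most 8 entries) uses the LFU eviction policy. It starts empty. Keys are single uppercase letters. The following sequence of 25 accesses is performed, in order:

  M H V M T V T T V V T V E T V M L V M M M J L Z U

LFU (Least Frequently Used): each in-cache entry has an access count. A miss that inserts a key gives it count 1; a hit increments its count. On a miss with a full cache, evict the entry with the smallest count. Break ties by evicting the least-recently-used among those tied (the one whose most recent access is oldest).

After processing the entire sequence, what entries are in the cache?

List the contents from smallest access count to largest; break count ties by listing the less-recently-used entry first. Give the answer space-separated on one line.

LFU simulation (capacity=8):
  1. access M: MISS. Cache: [M(c=1)]
  2. access H: MISS. Cache: [M(c=1) H(c=1)]
  3. access V: MISS. Cache: [M(c=1) H(c=1) V(c=1)]
  4. access M: HIT, count now 2. Cache: [H(c=1) V(c=1) M(c=2)]
  5. access T: MISS. Cache: [H(c=1) V(c=1) T(c=1) M(c=2)]
  6. access V: HIT, count now 2. Cache: [H(c=1) T(c=1) M(c=2) V(c=2)]
  7. access T: HIT, count now 2. Cache: [H(c=1) M(c=2) V(c=2) T(c=2)]
  8. access T: HIT, count now 3. Cache: [H(c=1) M(c=2) V(c=2) T(c=3)]
  9. access V: HIT, count now 3. Cache: [H(c=1) M(c=2) T(c=3) V(c=3)]
  10. access V: HIT, count now 4. Cache: [H(c=1) M(c=2) T(c=3) V(c=4)]
  11. access T: HIT, count now 4. Cache: [H(c=1) M(c=2) V(c=4) T(c=4)]
  12. access V: HIT, count now 5. Cache: [H(c=1) M(c=2) T(c=4) V(c=5)]
  13. access E: MISS. Cache: [H(c=1) E(c=1) M(c=2) T(c=4) V(c=5)]
  14. access T: HIT, count now 5. Cache: [H(c=1) E(c=1) M(c=2) V(c=5) T(c=5)]
  15. access V: HIT, count now 6. Cache: [H(c=1) E(c=1) M(c=2) T(c=5) V(c=6)]
  16. access M: HIT, count now 3. Cache: [H(c=1) E(c=1) M(c=3) T(c=5) V(c=6)]
  17. access L: MISS. Cache: [H(c=1) E(c=1) L(c=1) M(c=3) T(c=5) V(c=6)]
  18. access V: HIT, count now 7. Cache: [H(c=1) E(c=1) L(c=1) M(c=3) T(c=5) V(c=7)]
  19. access M: HIT, count now 4. Cache: [H(c=1) E(c=1) L(c=1) M(c=4) T(c=5) V(c=7)]
  20. access M: HIT, count now 5. Cache: [H(c=1) E(c=1) L(c=1) T(c=5) M(c=5) V(c=7)]
  21. access M: HIT, count now 6. Cache: [H(c=1) E(c=1) L(c=1) T(c=5) M(c=6) V(c=7)]
  22. access J: MISS. Cache: [H(c=1) E(c=1) L(c=1) J(c=1) T(c=5) M(c=6) V(c=7)]
  23. access L: HIT, count now 2. Cache: [H(c=1) E(c=1) J(c=1) L(c=2) T(c=5) M(c=6) V(c=7)]
  24. access Z: MISS. Cache: [H(c=1) E(c=1) J(c=1) Z(c=1) L(c=2) T(c=5) M(c=6) V(c=7)]
  25. access U: MISS, evict H(c=1). Cache: [E(c=1) J(c=1) Z(c=1) U(c=1) L(c=2) T(c=5) M(c=6) V(c=7)]
Total: 16 hits, 9 misses, 1 evictions

Answer: E J Z U L T M V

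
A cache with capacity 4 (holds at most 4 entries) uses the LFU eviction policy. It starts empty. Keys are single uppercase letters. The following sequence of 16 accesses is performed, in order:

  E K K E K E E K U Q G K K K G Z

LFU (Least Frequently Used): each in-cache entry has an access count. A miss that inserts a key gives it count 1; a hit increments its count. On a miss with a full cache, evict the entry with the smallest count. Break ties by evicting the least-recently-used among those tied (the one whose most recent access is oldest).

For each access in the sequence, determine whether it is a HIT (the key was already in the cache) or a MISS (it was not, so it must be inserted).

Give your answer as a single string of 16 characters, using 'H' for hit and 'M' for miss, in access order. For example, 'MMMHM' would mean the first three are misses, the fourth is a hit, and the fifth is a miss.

LFU simulation (capacity=4):
  1. access E: MISS. Cache: [E(c=1)]
  2. access K: MISS. Cache: [E(c=1) K(c=1)]
  3. access K: HIT, count now 2. Cache: [E(c=1) K(c=2)]
  4. access E: HIT, count now 2. Cache: [K(c=2) E(c=2)]
  5. access K: HIT, count now 3. Cache: [E(c=2) K(c=3)]
  6. access E: HIT, count now 3. Cache: [K(c=3) E(c=3)]
  7. access E: HIT, count now 4. Cache: [K(c=3) E(c=4)]
  8. access K: HIT, count now 4. Cache: [E(c=4) K(c=4)]
  9. access U: MISS. Cache: [U(c=1) E(c=4) K(c=4)]
  10. access Q: MISS. Cache: [U(c=1) Q(c=1) E(c=4) K(c=4)]
  11. access G: MISS, evict U(c=1). Cache: [Q(c=1) G(c=1) E(c=4) K(c=4)]
  12. access K: HIT, count now 5. Cache: [Q(c=1) G(c=1) E(c=4) K(c=5)]
  13. access K: HIT, count now 6. Cache: [Q(c=1) G(c=1) E(c=4) K(c=6)]
  14. access K: HIT, count now 7. Cache: [Q(c=1) G(c=1) E(c=4) K(c=7)]
  15. access G: HIT, count now 2. Cache: [Q(c=1) G(c=2) E(c=4) K(c=7)]
  16. access Z: MISS, evict Q(c=1). Cache: [Z(c=1) G(c=2) E(c=4) K(c=7)]
Total: 10 hits, 6 misses, 2 evictions

Answer: MMHHHHHHMMMHHHHM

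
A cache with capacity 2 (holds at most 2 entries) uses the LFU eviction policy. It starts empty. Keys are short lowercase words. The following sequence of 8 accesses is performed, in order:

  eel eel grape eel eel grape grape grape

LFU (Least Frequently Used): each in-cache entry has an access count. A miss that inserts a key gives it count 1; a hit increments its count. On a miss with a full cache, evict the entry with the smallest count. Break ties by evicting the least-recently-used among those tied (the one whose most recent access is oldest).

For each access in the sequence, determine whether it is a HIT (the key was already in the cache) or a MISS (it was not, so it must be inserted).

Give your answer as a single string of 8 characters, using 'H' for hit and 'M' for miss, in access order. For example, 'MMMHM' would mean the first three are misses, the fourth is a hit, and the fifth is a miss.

Answer: MHMHHHHH

Derivation:
LFU simulation (capacity=2):
  1. access eel: MISS. Cache: [eel(c=1)]
  2. access eel: HIT, count now 2. Cache: [eel(c=2)]
  3. access grape: MISS. Cache: [grape(c=1) eel(c=2)]
  4. access eel: HIT, count now 3. Cache: [grape(c=1) eel(c=3)]
  5. access eel: HIT, count now 4. Cache: [grape(c=1) eel(c=4)]
  6. access grape: HIT, count now 2. Cache: [grape(c=2) eel(c=4)]
  7. access grape: HIT, count now 3. Cache: [grape(c=3) eel(c=4)]
  8. access grape: HIT, count now 4. Cache: [eel(c=4) grape(c=4)]
Total: 6 hits, 2 misses, 0 evictions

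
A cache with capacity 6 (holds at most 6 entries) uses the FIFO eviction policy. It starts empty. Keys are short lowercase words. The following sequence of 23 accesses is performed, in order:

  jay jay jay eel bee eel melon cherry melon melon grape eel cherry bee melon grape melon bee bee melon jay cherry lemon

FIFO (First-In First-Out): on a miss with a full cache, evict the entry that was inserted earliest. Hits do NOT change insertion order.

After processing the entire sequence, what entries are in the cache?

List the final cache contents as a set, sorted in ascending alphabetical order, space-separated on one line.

Answer: bee cherry eel grape lemon melon

Derivation:
FIFO simulation (capacity=6):
  1. access jay: MISS. Cache (old->new): [jay]
  2. access jay: HIT. Cache (old->new): [jay]
  3. access jay: HIT. Cache (old->new): [jay]
  4. access eel: MISS. Cache (old->new): [jay eel]
  5. access bee: MISS. Cache (old->new): [jay eel bee]
  6. access eel: HIT. Cache (old->new): [jay eel bee]
  7. access melon: MISS. Cache (old->new): [jay eel bee melon]
  8. access cherry: MISS. Cache (old->new): [jay eel bee melon cherry]
  9. access melon: HIT. Cache (old->new): [jay eel bee melon cherry]
  10. access melon: HIT. Cache (old->new): [jay eel bee melon cherry]
  11. access grape: MISS. Cache (old->new): [jay eel bee melon cherry grape]
  12. access eel: HIT. Cache (old->new): [jay eel bee melon cherry grape]
  13. access cherry: HIT. Cache (old->new): [jay eel bee melon cherry grape]
  14. access bee: HIT. Cache (old->new): [jay eel bee melon cherry grape]
  15. access melon: HIT. Cache (old->new): [jay eel bee melon cherry grape]
  16. access grape: HIT. Cache (old->new): [jay eel bee melon cherry grape]
  17. access melon: HIT. Cache (old->new): [jay eel bee melon cherry grape]
  18. access bee: HIT. Cache (old->new): [jay eel bee melon cherry grape]
  19. access bee: HIT. Cache (old->new): [jay eel bee melon cherry grape]
  20. access melon: HIT. Cache (old->new): [jay eel bee melon cherry grape]
  21. access jay: HIT. Cache (old->new): [jay eel bee melon cherry grape]
  22. access cherry: HIT. Cache (old->new): [jay eel bee melon cherry grape]
  23. access lemon: MISS, evict jay. Cache (old->new): [eel bee melon cherry grape lemon]
Total: 16 hits, 7 misses, 1 evictions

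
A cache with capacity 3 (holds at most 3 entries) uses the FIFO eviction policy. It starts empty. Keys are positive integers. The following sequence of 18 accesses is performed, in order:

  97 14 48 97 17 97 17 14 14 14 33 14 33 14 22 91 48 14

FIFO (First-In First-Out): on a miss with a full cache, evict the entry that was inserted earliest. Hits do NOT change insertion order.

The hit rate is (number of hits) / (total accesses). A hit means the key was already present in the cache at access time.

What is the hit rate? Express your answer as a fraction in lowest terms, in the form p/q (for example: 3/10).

FIFO simulation (capacity=3):
  1. access 97: MISS. Cache (old->new): [97]
  2. access 14: MISS. Cache (old->new): [97 14]
  3. access 48: MISS. Cache (old->new): [97 14 48]
  4. access 97: HIT. Cache (old->new): [97 14 48]
  5. access 17: MISS, evict 97. Cache (old->new): [14 48 17]
  6. access 97: MISS, evict 14. Cache (old->new): [48 17 97]
  7. access 17: HIT. Cache (old->new): [48 17 97]
  8. access 14: MISS, evict 48. Cache (old->new): [17 97 14]
  9. access 14: HIT. Cache (old->new): [17 97 14]
  10. access 14: HIT. Cache (old->new): [17 97 14]
  11. access 33: MISS, evict 17. Cache (old->new): [97 14 33]
  12. access 14: HIT. Cache (old->new): [97 14 33]
  13. access 33: HIT. Cache (old->new): [97 14 33]
  14. access 14: HIT. Cache (old->new): [97 14 33]
  15. access 22: MISS, evict 97. Cache (old->new): [14 33 22]
  16. access 91: MISS, evict 14. Cache (old->new): [33 22 91]
  17. access 48: MISS, evict 33. Cache (old->new): [22 91 48]
  18. access 14: MISS, evict 22. Cache (old->new): [91 48 14]
Total: 7 hits, 11 misses, 8 evictions

Hit rate = 7/18

Answer: 7/18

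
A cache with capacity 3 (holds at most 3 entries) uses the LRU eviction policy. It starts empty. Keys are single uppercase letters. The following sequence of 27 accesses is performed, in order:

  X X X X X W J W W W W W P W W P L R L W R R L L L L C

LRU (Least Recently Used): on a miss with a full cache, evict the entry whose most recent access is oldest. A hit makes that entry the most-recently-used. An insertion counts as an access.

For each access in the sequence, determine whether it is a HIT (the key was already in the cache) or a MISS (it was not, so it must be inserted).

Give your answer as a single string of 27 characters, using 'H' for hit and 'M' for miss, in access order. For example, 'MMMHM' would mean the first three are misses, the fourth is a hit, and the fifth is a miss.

Answer: MHHHHMMHHHHHMHHHMMHMHHHHHHM

Derivation:
LRU simulation (capacity=3):
  1. access X: MISS. Cache (LRU->MRU): [X]
  2. access X: HIT. Cache (LRU->MRU): [X]
  3. access X: HIT. Cache (LRU->MRU): [X]
  4. access X: HIT. Cache (LRU->MRU): [X]
  5. access X: HIT. Cache (LRU->MRU): [X]
  6. access W: MISS. Cache (LRU->MRU): [X W]
  7. access J: MISS. Cache (LRU->MRU): [X W J]
  8. access W: HIT. Cache (LRU->MRU): [X J W]
  9. access W: HIT. Cache (LRU->MRU): [X J W]
  10. access W: HIT. Cache (LRU->MRU): [X J W]
  11. access W: HIT. Cache (LRU->MRU): [X J W]
  12. access W: HIT. Cache (LRU->MRU): [X J W]
  13. access P: MISS, evict X. Cache (LRU->MRU): [J W P]
  14. access W: HIT. Cache (LRU->MRU): [J P W]
  15. access W: HIT. Cache (LRU->MRU): [J P W]
  16. access P: HIT. Cache (LRU->MRU): [J W P]
  17. access L: MISS, evict J. Cache (LRU->MRU): [W P L]
  18. access R: MISS, evict W. Cache (LRU->MRU): [P L R]
  19. access L: HIT. Cache (LRU->MRU): [P R L]
  20. access W: MISS, evict P. Cache (LRU->MRU): [R L W]
  21. access R: HIT. Cache (LRU->MRU): [L W R]
  22. access R: HIT. Cache (LRU->MRU): [L W R]
  23. access L: HIT. Cache (LRU->MRU): [W R L]
  24. access L: HIT. Cache (LRU->MRU): [W R L]
  25. access L: HIT. Cache (LRU->MRU): [W R L]
  26. access L: HIT. Cache (LRU->MRU): [W R L]
  27. access C: MISS, evict W. Cache (LRU->MRU): [R L C]
Total: 19 hits, 8 misses, 5 evictions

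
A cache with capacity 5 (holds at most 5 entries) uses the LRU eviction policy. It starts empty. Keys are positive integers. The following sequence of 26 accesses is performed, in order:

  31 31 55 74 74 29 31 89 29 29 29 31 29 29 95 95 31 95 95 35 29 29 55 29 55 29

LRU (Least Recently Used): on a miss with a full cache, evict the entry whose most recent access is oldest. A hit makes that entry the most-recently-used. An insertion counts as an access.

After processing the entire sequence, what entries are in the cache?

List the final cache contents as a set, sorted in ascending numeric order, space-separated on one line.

LRU simulation (capacity=5):
  1. access 31: MISS. Cache (LRU->MRU): [31]
  2. access 31: HIT. Cache (LRU->MRU): [31]
  3. access 55: MISS. Cache (LRU->MRU): [31 55]
  4. access 74: MISS. Cache (LRU->MRU): [31 55 74]
  5. access 74: HIT. Cache (LRU->MRU): [31 55 74]
  6. access 29: MISS. Cache (LRU->MRU): [31 55 74 29]
  7. access 31: HIT. Cache (LRU->MRU): [55 74 29 31]
  8. access 89: MISS. Cache (LRU->MRU): [55 74 29 31 89]
  9. access 29: HIT. Cache (LRU->MRU): [55 74 31 89 29]
  10. access 29: HIT. Cache (LRU->MRU): [55 74 31 89 29]
  11. access 29: HIT. Cache (LRU->MRU): [55 74 31 89 29]
  12. access 31: HIT. Cache (LRU->MRU): [55 74 89 29 31]
  13. access 29: HIT. Cache (LRU->MRU): [55 74 89 31 29]
  14. access 29: HIT. Cache (LRU->MRU): [55 74 89 31 29]
  15. access 95: MISS, evict 55. Cache (LRU->MRU): [74 89 31 29 95]
  16. access 95: HIT. Cache (LRU->MRU): [74 89 31 29 95]
  17. access 31: HIT. Cache (LRU->MRU): [74 89 29 95 31]
  18. access 95: HIT. Cache (LRU->MRU): [74 89 29 31 95]
  19. access 95: HIT. Cache (LRU->MRU): [74 89 29 31 95]
  20. access 35: MISS, evict 74. Cache (LRU->MRU): [89 29 31 95 35]
  21. access 29: HIT. Cache (LRU->MRU): [89 31 95 35 29]
  22. access 29: HIT. Cache (LRU->MRU): [89 31 95 35 29]
  23. access 55: MISS, evict 89. Cache (LRU->MRU): [31 95 35 29 55]
  24. access 29: HIT. Cache (LRU->MRU): [31 95 35 55 29]
  25. access 55: HIT. Cache (LRU->MRU): [31 95 35 29 55]
  26. access 29: HIT. Cache (LRU->MRU): [31 95 35 55 29]
Total: 18 hits, 8 misses, 3 evictions

Answer: 29 31 35 55 95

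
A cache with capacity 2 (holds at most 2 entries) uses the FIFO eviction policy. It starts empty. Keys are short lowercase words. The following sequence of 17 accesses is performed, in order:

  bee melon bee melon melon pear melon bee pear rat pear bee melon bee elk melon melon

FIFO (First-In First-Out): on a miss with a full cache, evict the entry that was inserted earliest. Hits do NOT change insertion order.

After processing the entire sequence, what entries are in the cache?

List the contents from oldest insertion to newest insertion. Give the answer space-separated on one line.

FIFO simulation (capacity=2):
  1. access bee: MISS. Cache (old->new): [bee]
  2. access melon: MISS. Cache (old->new): [bee melon]
  3. access bee: HIT. Cache (old->new): [bee melon]
  4. access melon: HIT. Cache (old->new): [bee melon]
  5. access melon: HIT. Cache (old->new): [bee melon]
  6. access pear: MISS, evict bee. Cache (old->new): [melon pear]
  7. access melon: HIT. Cache (old->new): [melon pear]
  8. access bee: MISS, evict melon. Cache (old->new): [pear bee]
  9. access pear: HIT. Cache (old->new): [pear bee]
  10. access rat: MISS, evict pear. Cache (old->new): [bee rat]
  11. access pear: MISS, evict bee. Cache (old->new): [rat pear]
  12. access bee: MISS, evict rat. Cache (old->new): [pear bee]
  13. access melon: MISS, evict pear. Cache (old->new): [bee melon]
  14. access bee: HIT. Cache (old->new): [bee melon]
  15. access elk: MISS, evict bee. Cache (old->new): [melon elk]
  16. access melon: HIT. Cache (old->new): [melon elk]
  17. access melon: HIT. Cache (old->new): [melon elk]
Total: 8 hits, 9 misses, 7 evictions

Answer: melon elk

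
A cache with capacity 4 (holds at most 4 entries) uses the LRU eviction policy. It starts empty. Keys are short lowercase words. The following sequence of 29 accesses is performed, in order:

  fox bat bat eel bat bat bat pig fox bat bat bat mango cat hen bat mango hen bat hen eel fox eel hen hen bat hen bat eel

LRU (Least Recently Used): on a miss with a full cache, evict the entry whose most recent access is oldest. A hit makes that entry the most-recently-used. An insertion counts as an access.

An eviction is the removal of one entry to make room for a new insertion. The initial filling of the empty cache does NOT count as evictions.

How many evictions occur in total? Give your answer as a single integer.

Answer: 5

Derivation:
LRU simulation (capacity=4):
  1. access fox: MISS. Cache (LRU->MRU): [fox]
  2. access bat: MISS. Cache (LRU->MRU): [fox bat]
  3. access bat: HIT. Cache (LRU->MRU): [fox bat]
  4. access eel: MISS. Cache (LRU->MRU): [fox bat eel]
  5. access bat: HIT. Cache (LRU->MRU): [fox eel bat]
  6. access bat: HIT. Cache (LRU->MRU): [fox eel bat]
  7. access bat: HIT. Cache (LRU->MRU): [fox eel bat]
  8. access pig: MISS. Cache (LRU->MRU): [fox eel bat pig]
  9. access fox: HIT. Cache (LRU->MRU): [eel bat pig fox]
  10. access bat: HIT. Cache (LRU->MRU): [eel pig fox bat]
  11. access bat: HIT. Cache (LRU->MRU): [eel pig fox bat]
  12. access bat: HIT. Cache (LRU->MRU): [eel pig fox bat]
  13. access mango: MISS, evict eel. Cache (LRU->MRU): [pig fox bat mango]
  14. access cat: MISS, evict pig. Cache (LRU->MRU): [fox bat mango cat]
  15. access hen: MISS, evict fox. Cache (LRU->MRU): [bat mango cat hen]
  16. access bat: HIT. Cache (LRU->MRU): [mango cat hen bat]
  17. access mango: HIT. Cache (LRU->MRU): [cat hen bat mango]
  18. access hen: HIT. Cache (LRU->MRU): [cat bat mango hen]
  19. access bat: HIT. Cache (LRU->MRU): [cat mango hen bat]
  20. access hen: HIT. Cache (LRU->MRU): [cat mango bat hen]
  21. access eel: MISS, evict cat. Cache (LRU->MRU): [mango bat hen eel]
  22. access fox: MISS, evict mango. Cache (LRU->MRU): [bat hen eel fox]
  23. access eel: HIT. Cache (LRU->MRU): [bat hen fox eel]
  24. access hen: HIT. Cache (LRU->MRU): [bat fox eel hen]
  25. access hen: HIT. Cache (LRU->MRU): [bat fox eel hen]
  26. access bat: HIT. Cache (LRU->MRU): [fox eel hen bat]
  27. access hen: HIT. Cache (LRU->MRU): [fox eel bat hen]
  28. access bat: HIT. Cache (LRU->MRU): [fox eel hen bat]
  29. access eel: HIT. Cache (LRU->MRU): [fox hen bat eel]
Total: 20 hits, 9 misses, 5 evictions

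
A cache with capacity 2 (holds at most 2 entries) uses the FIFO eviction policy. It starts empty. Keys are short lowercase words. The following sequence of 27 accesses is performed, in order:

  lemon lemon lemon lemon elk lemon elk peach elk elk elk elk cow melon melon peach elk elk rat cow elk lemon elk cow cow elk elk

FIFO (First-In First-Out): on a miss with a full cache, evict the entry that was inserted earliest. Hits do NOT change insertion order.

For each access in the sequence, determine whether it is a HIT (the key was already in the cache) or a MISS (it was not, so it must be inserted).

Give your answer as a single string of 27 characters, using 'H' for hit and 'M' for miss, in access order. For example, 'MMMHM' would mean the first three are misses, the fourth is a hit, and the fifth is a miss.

Answer: MHHHMHHMHHHHMMHMMHMMMMHMHMH

Derivation:
FIFO simulation (capacity=2):
  1. access lemon: MISS. Cache (old->new): [lemon]
  2. access lemon: HIT. Cache (old->new): [lemon]
  3. access lemon: HIT. Cache (old->new): [lemon]
  4. access lemon: HIT. Cache (old->new): [lemon]
  5. access elk: MISS. Cache (old->new): [lemon elk]
  6. access lemon: HIT. Cache (old->new): [lemon elk]
  7. access elk: HIT. Cache (old->new): [lemon elk]
  8. access peach: MISS, evict lemon. Cache (old->new): [elk peach]
  9. access elk: HIT. Cache (old->new): [elk peach]
  10. access elk: HIT. Cache (old->new): [elk peach]
  11. access elk: HIT. Cache (old->new): [elk peach]
  12. access elk: HIT. Cache (old->new): [elk peach]
  13. access cow: MISS, evict elk. Cache (old->new): [peach cow]
  14. access melon: MISS, evict peach. Cache (old->new): [cow melon]
  15. access melon: HIT. Cache (old->new): [cow melon]
  16. access peach: MISS, evict cow. Cache (old->new): [melon peach]
  17. access elk: MISS, evict melon. Cache (old->new): [peach elk]
  18. access elk: HIT. Cache (old->new): [peach elk]
  19. access rat: MISS, evict peach. Cache (old->new): [elk rat]
  20. access cow: MISS, evict elk. Cache (old->new): [rat cow]
  21. access elk: MISS, evict rat. Cache (old->new): [cow elk]
  22. access lemon: MISS, evict cow. Cache (old->new): [elk lemon]
  23. access elk: HIT. Cache (old->new): [elk lemon]
  24. access cow: MISS, evict elk. Cache (old->new): [lemon cow]
  25. access cow: HIT. Cache (old->new): [lemon cow]
  26. access elk: MISS, evict lemon. Cache (old->new): [cow elk]
  27. access elk: HIT. Cache (old->new): [cow elk]
Total: 14 hits, 13 misses, 11 evictions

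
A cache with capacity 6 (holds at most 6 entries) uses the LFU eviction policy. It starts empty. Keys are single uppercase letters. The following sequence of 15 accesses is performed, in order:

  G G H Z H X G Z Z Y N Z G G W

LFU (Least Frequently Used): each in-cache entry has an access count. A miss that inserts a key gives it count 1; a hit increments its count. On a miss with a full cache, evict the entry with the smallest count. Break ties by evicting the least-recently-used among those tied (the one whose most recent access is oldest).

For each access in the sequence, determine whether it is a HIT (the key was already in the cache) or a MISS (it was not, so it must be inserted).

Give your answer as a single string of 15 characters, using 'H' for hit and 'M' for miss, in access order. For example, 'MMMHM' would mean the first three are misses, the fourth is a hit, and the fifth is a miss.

Answer: MHMMHMHHHMMHHHM

Derivation:
LFU simulation (capacity=6):
  1. access G: MISS. Cache: [G(c=1)]
  2. access G: HIT, count now 2. Cache: [G(c=2)]
  3. access H: MISS. Cache: [H(c=1) G(c=2)]
  4. access Z: MISS. Cache: [H(c=1) Z(c=1) G(c=2)]
  5. access H: HIT, count now 2. Cache: [Z(c=1) G(c=2) H(c=2)]
  6. access X: MISS. Cache: [Z(c=1) X(c=1) G(c=2) H(c=2)]
  7. access G: HIT, count now 3. Cache: [Z(c=1) X(c=1) H(c=2) G(c=3)]
  8. access Z: HIT, count now 2. Cache: [X(c=1) H(c=2) Z(c=2) G(c=3)]
  9. access Z: HIT, count now 3. Cache: [X(c=1) H(c=2) G(c=3) Z(c=3)]
  10. access Y: MISS. Cache: [X(c=1) Y(c=1) H(c=2) G(c=3) Z(c=3)]
  11. access N: MISS. Cache: [X(c=1) Y(c=1) N(c=1) H(c=2) G(c=3) Z(c=3)]
  12. access Z: HIT, count now 4. Cache: [X(c=1) Y(c=1) N(c=1) H(c=2) G(c=3) Z(c=4)]
  13. access G: HIT, count now 4. Cache: [X(c=1) Y(c=1) N(c=1) H(c=2) Z(c=4) G(c=4)]
  14. access G: HIT, count now 5. Cache: [X(c=1) Y(c=1) N(c=1) H(c=2) Z(c=4) G(c=5)]
  15. access W: MISS, evict X(c=1). Cache: [Y(c=1) N(c=1) W(c=1) H(c=2) Z(c=4) G(c=5)]
Total: 8 hits, 7 misses, 1 evictions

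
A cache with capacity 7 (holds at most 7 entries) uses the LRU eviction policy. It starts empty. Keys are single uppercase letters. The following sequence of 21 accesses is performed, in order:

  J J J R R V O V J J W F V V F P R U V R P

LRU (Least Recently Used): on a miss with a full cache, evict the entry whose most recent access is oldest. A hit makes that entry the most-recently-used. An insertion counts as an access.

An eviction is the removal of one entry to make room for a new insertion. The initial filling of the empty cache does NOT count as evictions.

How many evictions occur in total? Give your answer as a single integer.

LRU simulation (capacity=7):
  1. access J: MISS. Cache (LRU->MRU): [J]
  2. access J: HIT. Cache (LRU->MRU): [J]
  3. access J: HIT. Cache (LRU->MRU): [J]
  4. access R: MISS. Cache (LRU->MRU): [J R]
  5. access R: HIT. Cache (LRU->MRU): [J R]
  6. access V: MISS. Cache (LRU->MRU): [J R V]
  7. access O: MISS. Cache (LRU->MRU): [J R V O]
  8. access V: HIT. Cache (LRU->MRU): [J R O V]
  9. access J: HIT. Cache (LRU->MRU): [R O V J]
  10. access J: HIT. Cache (LRU->MRU): [R O V J]
  11. access W: MISS. Cache (LRU->MRU): [R O V J W]
  12. access F: MISS. Cache (LRU->MRU): [R O V J W F]
  13. access V: HIT. Cache (LRU->MRU): [R O J W F V]
  14. access V: HIT. Cache (LRU->MRU): [R O J W F V]
  15. access F: HIT. Cache (LRU->MRU): [R O J W V F]
  16. access P: MISS. Cache (LRU->MRU): [R O J W V F P]
  17. access R: HIT. Cache (LRU->MRU): [O J W V F P R]
  18. access U: MISS, evict O. Cache (LRU->MRU): [J W V F P R U]
  19. access V: HIT. Cache (LRU->MRU): [J W F P R U V]
  20. access R: HIT. Cache (LRU->MRU): [J W F P U V R]
  21. access P: HIT. Cache (LRU->MRU): [J W F U V R P]
Total: 13 hits, 8 misses, 1 evictions

Answer: 1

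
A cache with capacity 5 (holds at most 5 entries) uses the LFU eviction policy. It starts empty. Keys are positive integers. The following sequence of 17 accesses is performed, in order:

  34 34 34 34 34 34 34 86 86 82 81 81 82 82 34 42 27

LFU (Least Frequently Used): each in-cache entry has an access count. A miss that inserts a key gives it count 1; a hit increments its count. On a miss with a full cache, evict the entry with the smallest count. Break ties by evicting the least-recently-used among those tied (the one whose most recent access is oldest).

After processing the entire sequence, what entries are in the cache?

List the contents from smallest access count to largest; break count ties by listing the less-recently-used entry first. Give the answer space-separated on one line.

Answer: 27 86 81 82 34

Derivation:
LFU simulation (capacity=5):
  1. access 34: MISS. Cache: [34(c=1)]
  2. access 34: HIT, count now 2. Cache: [34(c=2)]
  3. access 34: HIT, count now 3. Cache: [34(c=3)]
  4. access 34: HIT, count now 4. Cache: [34(c=4)]
  5. access 34: HIT, count now 5. Cache: [34(c=5)]
  6. access 34: HIT, count now 6. Cache: [34(c=6)]
  7. access 34: HIT, count now 7. Cache: [34(c=7)]
  8. access 86: MISS. Cache: [86(c=1) 34(c=7)]
  9. access 86: HIT, count now 2. Cache: [86(c=2) 34(c=7)]
  10. access 82: MISS. Cache: [82(c=1) 86(c=2) 34(c=7)]
  11. access 81: MISS. Cache: [82(c=1) 81(c=1) 86(c=2) 34(c=7)]
  12. access 81: HIT, count now 2. Cache: [82(c=1) 86(c=2) 81(c=2) 34(c=7)]
  13. access 82: HIT, count now 2. Cache: [86(c=2) 81(c=2) 82(c=2) 34(c=7)]
  14. access 82: HIT, count now 3. Cache: [86(c=2) 81(c=2) 82(c=3) 34(c=7)]
  15. access 34: HIT, count now 8. Cache: [86(c=2) 81(c=2) 82(c=3) 34(c=8)]
  16. access 42: MISS. Cache: [42(c=1) 86(c=2) 81(c=2) 82(c=3) 34(c=8)]
  17. access 27: MISS, evict 42(c=1). Cache: [27(c=1) 86(c=2) 81(c=2) 82(c=3) 34(c=8)]
Total: 11 hits, 6 misses, 1 evictions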